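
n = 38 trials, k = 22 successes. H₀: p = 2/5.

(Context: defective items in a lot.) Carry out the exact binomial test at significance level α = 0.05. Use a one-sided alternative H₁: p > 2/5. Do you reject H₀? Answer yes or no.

Exact binomial: n=38, k=22, p₀=2/5=0.4000
P(X≥22) from Σ C(n,i)·p₀^i·(1−p₀)^(n−i)
p-value (one-sided, H₁ greater) = 0.01946
At α=0.05: p < α → reject H₀

reject H₀: yes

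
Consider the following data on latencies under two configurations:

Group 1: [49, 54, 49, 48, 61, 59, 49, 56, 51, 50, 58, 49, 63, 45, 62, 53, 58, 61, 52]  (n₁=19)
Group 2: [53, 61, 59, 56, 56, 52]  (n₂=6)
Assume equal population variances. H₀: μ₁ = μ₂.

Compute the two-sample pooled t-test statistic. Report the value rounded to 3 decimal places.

x̄₁=54.053, s₁=5.532, n₁=19
x̄₂=56.167, s₂=3.430, n₂=6
s_p² = [18·5.532² + 5·3.430²]/23 = 26.5122
SE = √(s_p²·(1/19+1/6)) = 2.4112
t = (54.053−56.167)/2.4112 = -0.8767
df = 23

test statistic = -0.877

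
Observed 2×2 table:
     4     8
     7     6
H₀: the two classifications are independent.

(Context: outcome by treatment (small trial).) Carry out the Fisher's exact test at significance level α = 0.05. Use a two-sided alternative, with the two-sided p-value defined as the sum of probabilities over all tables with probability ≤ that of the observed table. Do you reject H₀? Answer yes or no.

Margins: r₁=12, r₂=13, c₁=11, c₂=14, n=25
p_obs = C(12,4)·C(13,7)/C(25,11); sum pmf over tables with pmf ≤ p_obs
p-value (two-sided) = 0.42831
At α=0.05: p ≥ α → fail to reject H₀

reject H₀: no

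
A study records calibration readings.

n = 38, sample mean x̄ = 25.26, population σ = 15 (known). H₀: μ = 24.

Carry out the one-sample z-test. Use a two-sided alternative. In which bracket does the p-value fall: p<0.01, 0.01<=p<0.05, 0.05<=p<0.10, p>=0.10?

SE = σ/√n = 15/√38 = 2.4333
z = (x̄−μ₀)/SE = (25.26−24)/2.4333 = 0.5178
p-value (two-sided) = 0.60459
→ bracket: p>=0.10

p-value bracket: p>=0.10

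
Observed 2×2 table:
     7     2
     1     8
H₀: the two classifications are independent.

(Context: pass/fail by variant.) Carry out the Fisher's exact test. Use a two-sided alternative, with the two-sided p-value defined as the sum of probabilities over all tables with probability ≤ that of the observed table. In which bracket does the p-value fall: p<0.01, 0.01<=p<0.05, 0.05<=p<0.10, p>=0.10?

p-value bracket: 0.01<=p<0.05

Margins: r₁=9, r₂=9, c₁=8, c₂=10, n=18
p_obs = C(9,7)·C(9,1)/C(18,8); sum pmf over tables with pmf ≤ p_obs
p-value (two-sided) = 0.01522
→ bracket: 0.01<=p<0.05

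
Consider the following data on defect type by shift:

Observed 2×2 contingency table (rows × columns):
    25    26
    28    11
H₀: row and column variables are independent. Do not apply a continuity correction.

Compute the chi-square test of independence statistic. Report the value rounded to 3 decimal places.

test statistic = 4.735

Row totals [51, 39], col totals [53, 37], n=90
χ² = (25−30.03)²/30.03 + (26−20.97)²/20.97 + (28−22.97)²/22.97 + (11−16.03)²/16.03 = 4.7351
df = 1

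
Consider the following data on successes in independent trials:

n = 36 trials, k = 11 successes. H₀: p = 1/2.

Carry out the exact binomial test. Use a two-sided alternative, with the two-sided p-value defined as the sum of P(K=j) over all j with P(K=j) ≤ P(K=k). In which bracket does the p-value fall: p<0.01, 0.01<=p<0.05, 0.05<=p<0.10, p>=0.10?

p-value bracket: 0.01<=p<0.05

Exact binomial: n=36, k=11, p₀=1/2=0.5000
P(X=j) = C(n,j)·p₀^j·(1−p₀)^(n−j); p = Σ P(X=j) over j with P(X=j) ≤ P(X=11)
p-value (two-sided) = 0.02882
→ bracket: 0.01<=p<0.05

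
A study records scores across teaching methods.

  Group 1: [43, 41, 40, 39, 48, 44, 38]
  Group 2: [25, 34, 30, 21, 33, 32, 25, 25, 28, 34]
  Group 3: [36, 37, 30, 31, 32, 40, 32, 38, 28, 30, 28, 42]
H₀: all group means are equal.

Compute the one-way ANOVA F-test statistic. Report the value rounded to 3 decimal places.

Group means [41.86, 28.70, 33.67], grand mean 33.931
SSB = Σnᵢ(x̄ᵢ−x̄)² = 714.238; SSW = ΣΣ(x−x̄ᵢ)² = 507.624
MSB = 714.238/2 = 357.1191; MSW = 507.624/26 = 19.5240
F = MSB/MSW = 18.2913
df = (2, 26)

test statistic = 18.291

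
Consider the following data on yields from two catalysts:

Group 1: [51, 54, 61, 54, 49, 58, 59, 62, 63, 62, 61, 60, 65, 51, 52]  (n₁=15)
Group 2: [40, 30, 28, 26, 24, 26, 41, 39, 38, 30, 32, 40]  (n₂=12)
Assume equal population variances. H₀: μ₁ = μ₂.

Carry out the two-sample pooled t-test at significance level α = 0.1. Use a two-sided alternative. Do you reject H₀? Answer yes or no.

reject H₀: yes

x̄₁=57.467, s₁=5.153, n₁=15
x̄₂=32.833, s₂=6.365, n₂=12
s_p² = [14·5.153² + 11·6.365²]/25 = 32.6960
SE = √(s_p²·(1/15+1/12)) = 2.2146
t = (57.467−32.833)/2.2146 = 11.1232
df = 25
p-value (two-sided) = 0.00000
At α=0.1: p < α → reject H₀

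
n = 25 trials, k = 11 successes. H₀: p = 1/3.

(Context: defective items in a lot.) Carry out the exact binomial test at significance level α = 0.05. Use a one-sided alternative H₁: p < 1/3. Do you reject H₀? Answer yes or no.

reject H₀: no

Exact binomial: n=25, k=11, p₀=1/3=0.3333
P(X≤11) from Σ C(n,i)·p₀^i·(1−p₀)^(n−i)
p-value (one-sided, H₁ less) = 0.90821
At α=0.05: p ≥ α → fail to reject H₀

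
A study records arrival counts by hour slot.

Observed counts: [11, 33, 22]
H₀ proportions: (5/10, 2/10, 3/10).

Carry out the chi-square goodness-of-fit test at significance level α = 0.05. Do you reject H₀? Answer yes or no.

reject H₀: yes

n = 66; E_i = n·p_i = [33.00, 13.20, 19.80]
χ² = (11−33.00)²/33.00 + (33−13.20)²/13.20 + (22−19.80)²/19.80 = 44.6111
df = 2
p-value (upper-tail) = 0.00000
At α=0.05: p < α → reject H₀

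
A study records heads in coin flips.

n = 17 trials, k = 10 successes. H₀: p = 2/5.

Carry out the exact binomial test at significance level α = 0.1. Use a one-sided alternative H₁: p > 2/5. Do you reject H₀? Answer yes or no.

Exact binomial: n=17, k=10, p₀=2/5=0.4000
P(X≥10) from Σ C(n,i)·p₀^i·(1−p₀)^(n−i)
p-value (one-sided, H₁ greater) = 0.09190
At α=0.1: p < α → reject H₀

reject H₀: yes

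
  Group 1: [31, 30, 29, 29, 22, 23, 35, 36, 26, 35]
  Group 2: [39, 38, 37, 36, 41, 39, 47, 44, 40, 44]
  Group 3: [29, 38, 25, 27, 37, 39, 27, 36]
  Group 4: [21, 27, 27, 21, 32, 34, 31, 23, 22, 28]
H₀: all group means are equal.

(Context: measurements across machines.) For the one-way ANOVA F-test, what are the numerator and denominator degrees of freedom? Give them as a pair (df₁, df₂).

k = 4 groups, N = 38 total
df = (k−1, N−k) = (4−1, 38−4) = (3, 34)

degrees of freedom = [3, 34]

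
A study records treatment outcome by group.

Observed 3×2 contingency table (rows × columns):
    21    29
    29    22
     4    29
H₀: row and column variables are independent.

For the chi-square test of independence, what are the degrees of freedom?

df = (r−1)(c−1) = (3−1)·(2−1) = 2

degrees of freedom = 2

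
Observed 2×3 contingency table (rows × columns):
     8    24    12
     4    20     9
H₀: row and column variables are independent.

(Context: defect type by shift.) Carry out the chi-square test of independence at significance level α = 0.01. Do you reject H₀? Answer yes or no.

Row totals [44, 33], col totals [12, 44, 21], n=77
χ² = (8−6.86)²/6.86 + (24−25.14)²/25.14 + (12−12.00)²/12.00 + (4−5.14)²/5.14 + (20−18.86)²/18.86 + (9−9.00)²/9.00 = 0.5657
df = 2
p-value (upper-tail) = 0.75365
At α=0.01: p ≥ α → fail to reject H₀

reject H₀: no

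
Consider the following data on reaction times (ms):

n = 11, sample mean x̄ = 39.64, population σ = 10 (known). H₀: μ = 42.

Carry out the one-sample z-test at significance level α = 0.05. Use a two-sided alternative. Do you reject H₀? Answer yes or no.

reject H₀: no

SE = σ/√n = 10/√11 = 3.0151
z = (x̄−μ₀)/SE = (39.64−42)/3.0151 = -0.7827
p-value (two-sided) = 0.43379
At α=0.05: p ≥ α → fail to reject H₀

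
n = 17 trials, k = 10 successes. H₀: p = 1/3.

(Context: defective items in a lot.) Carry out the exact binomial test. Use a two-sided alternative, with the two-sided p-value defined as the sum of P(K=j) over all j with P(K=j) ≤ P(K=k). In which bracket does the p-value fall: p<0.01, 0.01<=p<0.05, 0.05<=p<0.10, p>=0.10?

Exact binomial: n=17, k=10, p₀=1/3=0.3333
P(X=j) = C(n,j)·p₀^j·(1−p₀)^(n−j); p = Σ P(X=j) over j with P(X=j) ≤ P(X=10)
p-value (two-sided) = 0.03693
→ bracket: 0.01<=p<0.05

p-value bracket: 0.01<=p<0.05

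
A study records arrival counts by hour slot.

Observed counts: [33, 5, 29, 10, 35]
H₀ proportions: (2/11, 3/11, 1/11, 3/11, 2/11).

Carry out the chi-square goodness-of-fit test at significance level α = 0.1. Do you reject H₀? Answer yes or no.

n = 112; E_i = n·p_i = [20.36, 30.55, 10.18, 30.55, 20.36]
χ² = (33−20.36)²/20.36 + (5−30.55)²/30.55 + (29−10.18)²/10.18 + (10−30.55)²/30.55 + (35−20.36)²/20.36 = 88.3244
df = 4
p-value (upper-tail) = 0.00000
At α=0.1: p < α → reject H₀

reject H₀: yes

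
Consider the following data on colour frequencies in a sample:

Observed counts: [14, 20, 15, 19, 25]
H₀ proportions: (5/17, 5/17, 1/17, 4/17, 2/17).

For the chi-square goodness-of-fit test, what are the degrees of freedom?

degrees of freedom = 4

df = k − 1 = 5 − 1 = 4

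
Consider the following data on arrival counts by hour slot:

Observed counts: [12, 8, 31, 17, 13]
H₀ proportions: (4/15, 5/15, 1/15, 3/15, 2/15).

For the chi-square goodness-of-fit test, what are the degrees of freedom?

df = k − 1 = 5 − 1 = 4

degrees of freedom = 4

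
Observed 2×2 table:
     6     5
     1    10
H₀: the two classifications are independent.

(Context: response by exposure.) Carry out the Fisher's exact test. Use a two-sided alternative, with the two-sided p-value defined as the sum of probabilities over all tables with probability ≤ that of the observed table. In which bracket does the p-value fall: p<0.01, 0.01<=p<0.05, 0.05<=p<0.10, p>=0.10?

p-value bracket: 0.05<=p<0.10

Margins: r₁=11, r₂=11, c₁=7, c₂=15, n=22
p_obs = C(11,6)·C(11,1)/C(22,7); sum pmf over tables with pmf ≤ p_obs
p-value (two-sided) = 0.06347
→ bracket: 0.05<=p<0.10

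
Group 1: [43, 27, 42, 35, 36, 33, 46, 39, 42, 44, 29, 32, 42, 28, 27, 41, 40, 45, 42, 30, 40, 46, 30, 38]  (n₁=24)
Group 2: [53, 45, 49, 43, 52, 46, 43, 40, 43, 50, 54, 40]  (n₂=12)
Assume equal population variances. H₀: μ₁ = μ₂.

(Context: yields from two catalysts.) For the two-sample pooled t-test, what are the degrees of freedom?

degrees of freedom = 34

df = n₁ + n₂ − 2 = 24 + 12 − 2 = 34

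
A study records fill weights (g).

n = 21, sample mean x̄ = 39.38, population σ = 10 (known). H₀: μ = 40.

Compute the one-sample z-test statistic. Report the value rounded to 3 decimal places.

test statistic = -0.284

SE = σ/√n = 10/√21 = 2.1822
z = (x̄−μ₀)/SE = (39.38−40)/2.1822 = -0.2841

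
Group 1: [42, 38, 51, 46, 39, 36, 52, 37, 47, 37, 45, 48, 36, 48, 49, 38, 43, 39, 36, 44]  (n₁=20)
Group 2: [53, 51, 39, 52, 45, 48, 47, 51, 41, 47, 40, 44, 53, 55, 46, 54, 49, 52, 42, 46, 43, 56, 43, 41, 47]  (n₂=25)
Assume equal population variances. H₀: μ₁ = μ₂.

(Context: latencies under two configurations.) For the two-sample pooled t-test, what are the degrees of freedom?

df = n₁ + n₂ − 2 = 20 + 25 − 2 = 43

degrees of freedom = 43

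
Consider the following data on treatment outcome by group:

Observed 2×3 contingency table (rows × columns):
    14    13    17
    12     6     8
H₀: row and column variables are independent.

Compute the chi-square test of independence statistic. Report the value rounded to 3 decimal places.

Row totals [44, 26], col totals [26, 19, 25], n=70
χ² = (14−16.34)²/16.34 + (13−11.94)²/11.94 + (17−15.71)²/15.71 + (12−9.66)²/9.66 + (6−7.06)²/7.06 + (8−9.29)²/9.29 = 1.4394
df = 2

test statistic = 1.439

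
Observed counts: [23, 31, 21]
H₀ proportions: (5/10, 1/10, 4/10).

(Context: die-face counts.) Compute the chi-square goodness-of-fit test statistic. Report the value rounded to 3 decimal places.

test statistic = 81.940

n = 75; E_i = n·p_i = [37.50, 7.50, 30.00]
χ² = (23−37.50)²/37.50 + (31−7.50)²/7.50 + (21−30.00)²/30.00 = 81.9400
df = 2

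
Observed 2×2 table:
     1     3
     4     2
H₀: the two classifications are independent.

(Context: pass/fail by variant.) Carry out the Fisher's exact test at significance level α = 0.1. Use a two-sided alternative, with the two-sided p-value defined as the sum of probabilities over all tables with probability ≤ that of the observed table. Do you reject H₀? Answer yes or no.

reject H₀: no

Margins: r₁=4, r₂=6, c₁=5, c₂=5, n=10
p_obs = C(4,1)·C(6,4)/C(10,5); sum pmf over tables with pmf ≤ p_obs
p-value (two-sided) = 0.52381
At α=0.1: p ≥ α → fail to reject H₀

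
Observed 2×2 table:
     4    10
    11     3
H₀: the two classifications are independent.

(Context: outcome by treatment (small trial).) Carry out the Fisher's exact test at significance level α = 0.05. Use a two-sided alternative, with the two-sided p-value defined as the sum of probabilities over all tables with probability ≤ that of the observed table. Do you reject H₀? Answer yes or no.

Margins: r₁=14, r₂=14, c₁=15, c₂=13, n=28
p_obs = C(14,4)·C(14,11)/C(28,15); sum pmf over tables with pmf ≤ p_obs
p-value (two-sided) = 0.02130
At α=0.05: p < α → reject H₀

reject H₀: yes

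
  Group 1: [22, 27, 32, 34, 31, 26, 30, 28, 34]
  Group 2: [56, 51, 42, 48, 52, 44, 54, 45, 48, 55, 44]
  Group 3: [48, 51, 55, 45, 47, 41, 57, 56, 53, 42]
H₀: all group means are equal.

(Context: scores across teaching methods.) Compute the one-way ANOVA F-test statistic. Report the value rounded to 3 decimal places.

test statistic = 50.584

Group means [29.33, 49.00, 49.50], grand mean 43.267
SSB = Σnᵢ(x̄ᵢ−x̄)² = 2497.367; SSW = ΣΣ(x−x̄ᵢ)² = 666.500
MSB = 2497.367/2 = 1248.6833; MSW = 666.500/27 = 24.6852
F = MSB/MSW = 50.5843
df = (2, 27)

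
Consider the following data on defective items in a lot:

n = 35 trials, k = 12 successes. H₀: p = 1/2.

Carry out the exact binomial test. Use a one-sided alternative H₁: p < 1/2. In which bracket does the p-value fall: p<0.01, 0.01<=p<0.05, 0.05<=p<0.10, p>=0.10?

p-value bracket: 0.01<=p<0.05

Exact binomial: n=35, k=12, p₀=1/2=0.5000
P(X≤12) from Σ C(n,i)·p₀^i·(1−p₀)^(n−i)
p-value (one-sided, H₁ less) = 0.04477
→ bracket: 0.01<=p<0.05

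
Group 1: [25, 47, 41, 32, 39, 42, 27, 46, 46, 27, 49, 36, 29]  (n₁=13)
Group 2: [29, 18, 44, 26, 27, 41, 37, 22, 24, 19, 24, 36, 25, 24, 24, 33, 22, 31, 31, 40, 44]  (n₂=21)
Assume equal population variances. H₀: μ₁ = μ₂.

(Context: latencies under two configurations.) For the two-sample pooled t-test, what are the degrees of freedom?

df = n₁ + n₂ − 2 = 13 + 21 − 2 = 32

degrees of freedom = 32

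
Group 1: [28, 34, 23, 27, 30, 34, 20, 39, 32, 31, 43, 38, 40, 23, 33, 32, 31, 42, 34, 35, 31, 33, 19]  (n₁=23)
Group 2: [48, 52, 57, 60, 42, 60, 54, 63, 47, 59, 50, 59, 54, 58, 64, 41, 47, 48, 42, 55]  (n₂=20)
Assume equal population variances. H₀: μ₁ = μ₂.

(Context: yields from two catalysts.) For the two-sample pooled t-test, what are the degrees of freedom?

df = n₁ + n₂ − 2 = 23 + 20 − 2 = 41

degrees of freedom = 41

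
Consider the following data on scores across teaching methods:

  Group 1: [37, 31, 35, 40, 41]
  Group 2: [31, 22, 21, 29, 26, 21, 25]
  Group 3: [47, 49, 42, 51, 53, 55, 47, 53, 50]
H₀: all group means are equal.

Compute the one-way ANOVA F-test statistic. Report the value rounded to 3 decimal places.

Group means [36.80, 25.00, 49.67], grand mean 38.381
SSB = Σnᵢ(x̄ᵢ−x̄)² = 2412.152; SSW = ΣΣ(x−x̄ᵢ)² = 284.800
MSB = 2412.152/2 = 1206.0762; MSW = 284.800/18 = 15.8222
F = MSB/MSW = 76.2267
df = (2, 18)

test statistic = 76.227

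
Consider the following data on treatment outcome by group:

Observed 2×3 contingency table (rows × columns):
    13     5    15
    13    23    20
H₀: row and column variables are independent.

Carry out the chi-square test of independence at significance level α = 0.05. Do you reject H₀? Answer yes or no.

Row totals [33, 56], col totals [26, 28, 35], n=89
χ² = (13−9.64)²/9.64 + (5−10.38)²/10.38 + (15−12.98)²/12.98 + (13−16.36)²/16.36 + (23−17.62)²/17.62 + (20−22.02)²/22.02 = 6.7957
df = 2
p-value (upper-tail) = 0.03344
At α=0.05: p < α → reject H₀

reject H₀: yes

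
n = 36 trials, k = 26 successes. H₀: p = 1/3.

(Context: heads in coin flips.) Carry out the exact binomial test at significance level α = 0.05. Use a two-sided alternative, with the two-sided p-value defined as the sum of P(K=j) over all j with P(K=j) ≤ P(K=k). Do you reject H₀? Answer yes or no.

reject H₀: yes

Exact binomial: n=36, k=26, p₀=1/3=0.3333
P(X=j) = C(n,j)·p₀^j·(1−p₀)^(n−j); p = Σ P(X=j) over j with P(X=j) ≤ P(X=26)
p-value (two-sided) = 0.00000
At α=0.05: p < α → reject H₀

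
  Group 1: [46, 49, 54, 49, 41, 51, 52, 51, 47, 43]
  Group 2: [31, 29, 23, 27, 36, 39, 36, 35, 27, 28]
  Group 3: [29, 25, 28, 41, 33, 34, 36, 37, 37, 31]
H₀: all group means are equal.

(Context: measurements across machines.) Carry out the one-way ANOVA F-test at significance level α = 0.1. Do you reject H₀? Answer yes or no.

reject H₀: yes

Group means [48.30, 31.10, 33.10], grand mean 37.500
SSB = Σnᵢ(x̄ᵢ−x̄)² = 1769.600; SSW = ΣΣ(x−x̄ᵢ)² = 603.900
MSB = 1769.600/2 = 884.8000; MSW = 603.900/27 = 22.3667
F = MSB/MSW = 39.5589
df = (2, 27)
p-value (upper-tail) = 0.00000
At α=0.1: p < α → reject H₀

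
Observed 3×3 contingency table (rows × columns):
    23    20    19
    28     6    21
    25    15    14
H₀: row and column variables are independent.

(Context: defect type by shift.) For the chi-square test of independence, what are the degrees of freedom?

df = (r−1)(c−1) = (3−1)·(3−1) = 4

degrees of freedom = 4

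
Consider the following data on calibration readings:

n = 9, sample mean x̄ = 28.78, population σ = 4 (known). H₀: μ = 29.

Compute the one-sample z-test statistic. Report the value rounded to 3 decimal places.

test statistic = -0.165

SE = σ/√n = 4/√9 = 1.3333
z = (x̄−μ₀)/SE = (28.78−29)/1.3333 = -0.1650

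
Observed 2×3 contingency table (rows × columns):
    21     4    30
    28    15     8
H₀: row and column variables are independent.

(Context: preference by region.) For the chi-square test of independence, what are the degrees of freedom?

df = (r−1)(c−1) = (2−1)·(3−1) = 2

degrees of freedom = 2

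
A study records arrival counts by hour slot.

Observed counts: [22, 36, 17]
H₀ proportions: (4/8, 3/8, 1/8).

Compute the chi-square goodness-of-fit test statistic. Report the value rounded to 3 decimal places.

test statistic = 14.813

n = 75; E_i = n·p_i = [37.50, 28.12, 9.38]
χ² = (22−37.50)²/37.50 + (36−28.12)²/28.12 + (17−9.38)²/9.38 = 14.8133
df = 2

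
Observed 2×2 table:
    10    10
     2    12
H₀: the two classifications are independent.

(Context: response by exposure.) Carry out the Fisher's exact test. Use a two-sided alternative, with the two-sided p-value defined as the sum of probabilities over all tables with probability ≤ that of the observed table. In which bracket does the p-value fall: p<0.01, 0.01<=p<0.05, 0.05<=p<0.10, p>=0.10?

Margins: r₁=20, r₂=14, c₁=12, c₂=22, n=34
p_obs = C(20,10)·C(14,2)/C(34,12); sum pmf over tables with pmf ≤ p_obs
p-value (two-sided) = 0.06623
→ bracket: 0.05<=p<0.10

p-value bracket: 0.05<=p<0.10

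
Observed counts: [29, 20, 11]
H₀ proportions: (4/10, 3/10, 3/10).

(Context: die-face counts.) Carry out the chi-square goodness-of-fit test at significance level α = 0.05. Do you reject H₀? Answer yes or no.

n = 60; E_i = n·p_i = [24.00, 18.00, 18.00]
χ² = (29−24.00)²/24.00 + (20−18.00)²/18.00 + (11−18.00)²/18.00 = 3.9861
df = 2
p-value (upper-tail) = 0.13628
At α=0.05: p ≥ α → fail to reject H₀

reject H₀: no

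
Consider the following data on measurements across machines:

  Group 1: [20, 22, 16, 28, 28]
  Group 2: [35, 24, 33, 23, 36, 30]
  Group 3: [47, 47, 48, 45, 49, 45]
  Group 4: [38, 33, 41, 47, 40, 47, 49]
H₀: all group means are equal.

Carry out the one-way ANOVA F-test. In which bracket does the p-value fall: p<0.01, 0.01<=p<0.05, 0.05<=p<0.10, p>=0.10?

Group means [22.80, 30.17, 46.83, 42.14], grand mean 36.292
SSB = Σnᵢ(x̄ᵢ−x̄)² = 2041.635; SSW = ΣΣ(x−x̄ᵢ)² = 477.324
MSB = 2041.635/3 = 680.5448; MSW = 477.324/20 = 23.8662
F = MSB/MSW = 28.5150
df = (3, 20)
p-value (upper-tail) = 0.00000
→ bracket: p<0.01

p-value bracket: p<0.01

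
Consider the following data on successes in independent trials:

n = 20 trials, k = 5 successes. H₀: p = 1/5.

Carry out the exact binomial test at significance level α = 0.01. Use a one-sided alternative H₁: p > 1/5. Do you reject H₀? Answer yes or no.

reject H₀: no

Exact binomial: n=20, k=5, p₀=1/5=0.2000
P(X≥5) from Σ C(n,i)·p₀^i·(1−p₀)^(n−i)
p-value (one-sided, H₁ greater) = 0.37035
At α=0.01: p ≥ α → fail to reject H₀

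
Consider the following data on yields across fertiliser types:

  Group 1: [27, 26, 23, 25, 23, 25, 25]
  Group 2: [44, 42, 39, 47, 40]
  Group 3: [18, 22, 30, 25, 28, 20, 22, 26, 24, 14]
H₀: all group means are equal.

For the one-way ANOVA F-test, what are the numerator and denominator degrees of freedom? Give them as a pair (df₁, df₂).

k = 3 groups, N = 22 total
df = (k−1, N−k) = (3−1, 22−3) = (2, 19)

degrees of freedom = [2, 19]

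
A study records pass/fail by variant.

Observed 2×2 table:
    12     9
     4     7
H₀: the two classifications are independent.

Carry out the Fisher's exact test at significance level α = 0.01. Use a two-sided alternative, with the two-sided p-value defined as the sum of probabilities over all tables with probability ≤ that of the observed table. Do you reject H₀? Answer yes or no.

reject H₀: no

Margins: r₁=21, r₂=11, c₁=16, c₂=16, n=32
p_obs = C(21,12)·C(11,4)/C(32,16); sum pmf over tables with pmf ≤ p_obs
p-value (two-sided) = 0.45779
At α=0.01: p ≥ α → fail to reject H₀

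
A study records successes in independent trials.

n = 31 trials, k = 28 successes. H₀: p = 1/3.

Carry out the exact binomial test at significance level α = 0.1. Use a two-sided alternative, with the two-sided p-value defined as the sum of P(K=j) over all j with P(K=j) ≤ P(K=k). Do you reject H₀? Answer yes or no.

reject H₀: yes

Exact binomial: n=31, k=28, p₀=1/3=0.3333
P(X=j) = C(n,j)·p₀^j·(1−p₀)^(n−j); p = Σ P(X=j) over j with P(X=j) ≤ P(X=28)
p-value (two-sided) = 0.00000
At α=0.1: p < α → reject H₀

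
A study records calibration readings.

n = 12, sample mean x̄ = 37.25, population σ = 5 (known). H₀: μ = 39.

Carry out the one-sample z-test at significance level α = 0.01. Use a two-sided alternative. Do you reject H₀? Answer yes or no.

reject H₀: no

SE = σ/√n = 5/√12 = 1.4434
z = (x̄−μ₀)/SE = (37.25−39)/1.4434 = -1.2124
p-value (two-sided) = 0.22535
At α=0.01: p ≥ α → fail to reject H₀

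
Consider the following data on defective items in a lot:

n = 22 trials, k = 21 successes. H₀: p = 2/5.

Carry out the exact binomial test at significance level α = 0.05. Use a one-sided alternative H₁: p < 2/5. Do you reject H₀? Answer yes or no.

reject H₀: no

Exact binomial: n=22, k=21, p₀=2/5=0.4000
P(X≤21) from Σ C(n,i)·p₀^i·(1−p₀)^(n−i)
p-value (one-sided, H₁ less) = 1.00000
At α=0.05: p ≥ α → fail to reject H₀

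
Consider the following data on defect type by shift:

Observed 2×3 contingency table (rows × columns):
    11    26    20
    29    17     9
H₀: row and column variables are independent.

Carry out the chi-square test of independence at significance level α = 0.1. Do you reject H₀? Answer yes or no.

reject H₀: yes

Row totals [57, 55], col totals [40, 43, 29], n=112
χ² = (11−20.36)²/20.36 + (26−21.88)²/21.88 + (20−14.76)²/14.76 + (29−19.64)²/19.64 + (17−21.12)²/21.12 + (9−14.24)²/14.24 = 14.1249
df = 2
p-value (upper-tail) = 0.00086
At α=0.1: p < α → reject H₀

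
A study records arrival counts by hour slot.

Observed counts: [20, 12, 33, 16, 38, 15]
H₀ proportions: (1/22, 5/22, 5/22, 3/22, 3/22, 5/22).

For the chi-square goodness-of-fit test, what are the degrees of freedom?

df = k − 1 = 6 − 1 = 5

degrees of freedom = 5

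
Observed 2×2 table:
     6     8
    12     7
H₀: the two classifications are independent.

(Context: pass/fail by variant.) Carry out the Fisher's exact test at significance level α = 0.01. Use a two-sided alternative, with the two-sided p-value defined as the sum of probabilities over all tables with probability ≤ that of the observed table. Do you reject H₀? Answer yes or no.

Margins: r₁=14, r₂=19, c₁=18, c₂=15, n=33
p_obs = C(14,6)·C(19,12)/C(33,18); sum pmf over tables with pmf ≤ p_obs
p-value (two-sided) = 0.30411
At α=0.01: p ≥ α → fail to reject H₀

reject H₀: no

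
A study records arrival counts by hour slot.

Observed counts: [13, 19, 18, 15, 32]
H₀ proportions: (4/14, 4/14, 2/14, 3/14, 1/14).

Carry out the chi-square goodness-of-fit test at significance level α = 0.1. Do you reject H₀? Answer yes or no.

n = 97; E_i = n·p_i = [27.71, 27.71, 13.86, 20.79, 6.93]
χ² = (13−27.71)²/27.71 + (19−27.71)²/27.71 + (18−13.86)²/13.86 + (15−20.79)²/20.79 + (32−6.93)²/6.93 = 104.1237
df = 4
p-value (upper-tail) = 0.00000
At α=0.1: p < α → reject H₀

reject H₀: yes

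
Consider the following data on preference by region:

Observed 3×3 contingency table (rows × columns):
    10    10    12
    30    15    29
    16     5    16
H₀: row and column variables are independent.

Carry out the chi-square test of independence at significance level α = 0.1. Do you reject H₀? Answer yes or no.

Row totals [32, 74, 37], col totals [56, 30, 57], n=143
χ² = (10−12.53)²/12.53 + (10−6.71)²/6.71 + (12−12.76)²/12.76 + (30−28.98)²/28.98 + (15−15.52)²/15.52 + (29−29.50)²/29.50 + (16−14.49)²/14.49 + (5−7.76)²/7.76 + (16−14.75)²/14.75 = 3.4739
df = 4
p-value (upper-tail) = 0.48185
At α=0.1: p ≥ α → fail to reject H₀

reject H₀: no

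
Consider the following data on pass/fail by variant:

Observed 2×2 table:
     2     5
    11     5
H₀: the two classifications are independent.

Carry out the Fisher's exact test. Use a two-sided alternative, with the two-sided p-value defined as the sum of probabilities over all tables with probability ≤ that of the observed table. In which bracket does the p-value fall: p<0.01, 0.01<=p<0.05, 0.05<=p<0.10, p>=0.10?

p-value bracket: p>=0.10

Margins: r₁=7, r₂=16, c₁=13, c₂=10, n=23
p_obs = C(7,2)·C(16,11)/C(23,13); sum pmf over tables with pmf ≤ p_obs
p-value (two-sided) = 0.16880
→ bracket: p>=0.10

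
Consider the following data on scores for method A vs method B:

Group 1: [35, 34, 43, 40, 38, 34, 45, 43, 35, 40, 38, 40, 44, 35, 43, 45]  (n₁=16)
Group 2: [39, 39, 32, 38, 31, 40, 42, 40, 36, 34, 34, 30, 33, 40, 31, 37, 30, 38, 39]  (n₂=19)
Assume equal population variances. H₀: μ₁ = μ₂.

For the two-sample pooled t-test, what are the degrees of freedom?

df = n₁ + n₂ − 2 = 16 + 19 − 2 = 33

degrees of freedom = 33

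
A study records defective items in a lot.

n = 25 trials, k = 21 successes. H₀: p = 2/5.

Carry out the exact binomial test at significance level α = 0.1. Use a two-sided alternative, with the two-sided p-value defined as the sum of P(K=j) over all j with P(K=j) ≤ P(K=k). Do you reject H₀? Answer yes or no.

Exact binomial: n=25, k=21, p₀=2/5=0.4000
P(X=j) = C(n,j)·p₀^j·(1−p₀)^(n−j); p = Σ P(X=j) over j with P(X=j) ≤ P(X=21)
p-value (two-sided) = 0.00001
At α=0.1: p < α → reject H₀

reject H₀: yes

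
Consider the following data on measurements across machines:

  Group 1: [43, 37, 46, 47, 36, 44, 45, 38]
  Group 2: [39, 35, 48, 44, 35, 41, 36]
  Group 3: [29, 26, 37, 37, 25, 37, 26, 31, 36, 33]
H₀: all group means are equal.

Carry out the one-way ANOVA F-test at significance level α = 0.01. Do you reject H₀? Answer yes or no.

Group means [42.00, 39.71, 31.70], grand mean 37.240
SSB = Σnᵢ(x̄ᵢ−x̄)² = 531.031; SSW = ΣΣ(x−x̄ᵢ)² = 501.529
MSB = 531.031/2 = 265.5157; MSW = 501.529/22 = 22.7968
F = MSB/MSW = 11.6471
df = (2, 22)
p-value (upper-tail) = 0.00035
At α=0.01: p < α → reject H₀

reject H₀: yes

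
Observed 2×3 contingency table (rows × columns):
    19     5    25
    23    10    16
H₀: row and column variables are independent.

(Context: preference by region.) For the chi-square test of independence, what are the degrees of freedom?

df = (r−1)(c−1) = (2−1)·(3−1) = 2

degrees of freedom = 2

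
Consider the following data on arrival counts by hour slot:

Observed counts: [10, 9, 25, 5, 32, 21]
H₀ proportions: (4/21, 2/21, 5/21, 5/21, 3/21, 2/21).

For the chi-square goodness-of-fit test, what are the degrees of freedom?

df = k − 1 = 6 − 1 = 5

degrees of freedom = 5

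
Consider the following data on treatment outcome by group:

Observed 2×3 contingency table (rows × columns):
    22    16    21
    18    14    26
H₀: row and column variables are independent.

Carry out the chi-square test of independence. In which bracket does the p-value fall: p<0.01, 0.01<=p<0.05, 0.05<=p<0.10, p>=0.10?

Row totals [59, 58], col totals [40, 30, 47], n=117
χ² = (22−20.17)²/20.17 + (16−15.13)²/15.13 + (21−23.70)²/23.70 + (18−19.83)²/19.83 + (14−14.87)²/14.87 + (26−23.30)²/23.30 = 1.0568
df = 2
p-value (upper-tail) = 0.58955
→ bracket: p>=0.10

p-value bracket: p>=0.10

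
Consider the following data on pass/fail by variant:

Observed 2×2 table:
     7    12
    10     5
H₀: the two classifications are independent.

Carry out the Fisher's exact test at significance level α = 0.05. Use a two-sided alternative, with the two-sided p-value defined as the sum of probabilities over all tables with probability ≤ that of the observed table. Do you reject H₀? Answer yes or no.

Margins: r₁=19, r₂=15, c₁=17, c₂=17, n=34
p_obs = C(19,7)·C(15,10)/C(34,17); sum pmf over tables with pmf ≤ p_obs
p-value (two-sided) = 0.16632
At α=0.05: p ≥ α → fail to reject H₀

reject H₀: no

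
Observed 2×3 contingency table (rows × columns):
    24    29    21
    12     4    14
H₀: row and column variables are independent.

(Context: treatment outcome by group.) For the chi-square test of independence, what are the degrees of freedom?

degrees of freedom = 2

df = (r−1)(c−1) = (2−1)·(3−1) = 2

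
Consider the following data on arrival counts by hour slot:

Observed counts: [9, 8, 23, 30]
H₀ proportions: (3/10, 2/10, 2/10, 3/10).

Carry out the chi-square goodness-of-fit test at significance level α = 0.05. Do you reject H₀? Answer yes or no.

reject H₀: yes

n = 70; E_i = n·p_i = [21.00, 14.00, 14.00, 21.00]
χ² = (9−21.00)²/21.00 + (8−14.00)²/14.00 + (23−14.00)²/14.00 + (30−21.00)²/21.00 = 19.0714
df = 3
p-value (upper-tail) = 0.00026
At α=0.05: p < α → reject H₀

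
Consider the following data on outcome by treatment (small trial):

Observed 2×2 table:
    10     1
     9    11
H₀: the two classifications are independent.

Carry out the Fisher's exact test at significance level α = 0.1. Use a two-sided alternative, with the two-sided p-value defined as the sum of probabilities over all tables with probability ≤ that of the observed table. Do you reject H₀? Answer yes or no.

reject H₀: yes

Margins: r₁=11, r₂=20, c₁=19, c₂=12, n=31
p_obs = C(11,10)·C(20,9)/C(31,19); sum pmf over tables with pmf ≤ p_obs
p-value (two-sided) = 0.02011
At α=0.1: p < α → reject H₀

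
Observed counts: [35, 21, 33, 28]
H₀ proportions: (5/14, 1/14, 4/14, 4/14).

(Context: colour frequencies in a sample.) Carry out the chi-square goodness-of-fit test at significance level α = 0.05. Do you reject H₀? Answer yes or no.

n = 117; E_i = n·p_i = [41.79, 8.36, 33.43, 33.43]
χ² = (35−41.79)²/41.79 + (21−8.36)²/8.36 + (33−33.43)²/33.43 + (28−33.43)²/33.43 = 21.1154
df = 3
p-value (upper-tail) = 0.00010
At α=0.05: p < α → reject H₀

reject H₀: yes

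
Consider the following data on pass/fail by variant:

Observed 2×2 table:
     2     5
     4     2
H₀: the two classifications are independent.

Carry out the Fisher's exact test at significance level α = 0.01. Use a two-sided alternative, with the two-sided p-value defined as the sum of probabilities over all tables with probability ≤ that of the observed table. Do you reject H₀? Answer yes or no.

reject H₀: no

Margins: r₁=7, r₂=6, c₁=6, c₂=7, n=13
p_obs = C(7,2)·C(6,4)/C(13,6); sum pmf over tables with pmf ≤ p_obs
p-value (two-sided) = 0.28613
At α=0.01: p ≥ α → fail to reject H₀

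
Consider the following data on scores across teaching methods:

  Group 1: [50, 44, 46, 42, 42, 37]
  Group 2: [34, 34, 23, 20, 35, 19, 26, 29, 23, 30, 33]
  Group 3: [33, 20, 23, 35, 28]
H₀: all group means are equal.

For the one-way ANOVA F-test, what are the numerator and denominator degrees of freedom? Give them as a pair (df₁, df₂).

k = 3 groups, N = 22 total
df = (k−1, N−k) = (3−1, 22−3) = (2, 19)

degrees of freedom = [2, 19]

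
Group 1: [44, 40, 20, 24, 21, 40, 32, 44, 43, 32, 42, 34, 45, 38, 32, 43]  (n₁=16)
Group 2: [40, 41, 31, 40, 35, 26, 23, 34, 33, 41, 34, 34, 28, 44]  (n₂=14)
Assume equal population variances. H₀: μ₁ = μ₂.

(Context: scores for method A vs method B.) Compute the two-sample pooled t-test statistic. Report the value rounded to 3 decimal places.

x̄₁=35.875, s₁=8.389, n₁=16
x̄₂=34.571, s₂=6.186, n₂=14
s_p² = [15·8.389² + 13·6.186²]/28 = 55.4707
SE = √(s_p²·(1/16+1/14)) = 2.7256
t = (35.875−34.571)/2.7256 = 0.4783
df = 28

test statistic = 0.478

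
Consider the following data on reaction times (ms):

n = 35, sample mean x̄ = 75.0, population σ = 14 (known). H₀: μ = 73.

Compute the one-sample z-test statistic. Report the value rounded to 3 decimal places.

test statistic = 0.845

SE = σ/√n = 14/√35 = 2.3664
z = (x̄−μ₀)/SE = (75.0−73)/2.3664 = 0.8452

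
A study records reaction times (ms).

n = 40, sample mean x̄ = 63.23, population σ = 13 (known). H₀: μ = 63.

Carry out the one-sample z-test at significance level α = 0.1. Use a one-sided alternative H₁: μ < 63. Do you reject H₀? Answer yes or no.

SE = σ/√n = 13/√40 = 2.0555
z = (x̄−μ₀)/SE = (63.23−63)/2.0555 = 0.1119
p-value (one-sided, H₁ less) = 0.54455
At α=0.1: p ≥ α → fail to reject H₀

reject H₀: no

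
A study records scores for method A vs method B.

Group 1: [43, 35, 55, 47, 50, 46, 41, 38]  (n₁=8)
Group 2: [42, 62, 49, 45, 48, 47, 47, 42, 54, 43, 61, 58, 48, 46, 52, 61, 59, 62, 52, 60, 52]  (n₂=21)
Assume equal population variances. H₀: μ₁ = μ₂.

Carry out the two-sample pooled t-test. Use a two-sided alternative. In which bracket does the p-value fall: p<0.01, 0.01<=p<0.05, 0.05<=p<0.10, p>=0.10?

p-value bracket: 0.01<=p<0.05

x̄₁=44.375, s₁=6.501, n₁=8
x̄₂=51.905, s₂=6.971, n₂=21
s_p² = [7·6.501² + 20·6.971²]/27 = 46.9513
SE = √(s_p²·(1/8+1/21)) = 2.8469
t = (44.375−51.905)/2.8469 = -2.6449
df = 27
p-value (two-sided) = 0.01345
→ bracket: 0.01<=p<0.05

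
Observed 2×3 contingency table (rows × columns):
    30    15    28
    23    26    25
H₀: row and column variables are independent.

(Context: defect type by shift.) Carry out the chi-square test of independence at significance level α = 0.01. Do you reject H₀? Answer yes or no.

reject H₀: no

Row totals [73, 74], col totals [53, 41, 53], n=147
χ² = (30−26.32)²/26.32 + (15−20.36)²/20.36 + (28−26.32)²/26.32 + (23−26.68)²/26.68 + (26−20.64)²/20.64 + (25−26.68)²/26.68 = 4.0389
df = 2
p-value (upper-tail) = 0.13273
At α=0.01: p ≥ α → fail to reject H₀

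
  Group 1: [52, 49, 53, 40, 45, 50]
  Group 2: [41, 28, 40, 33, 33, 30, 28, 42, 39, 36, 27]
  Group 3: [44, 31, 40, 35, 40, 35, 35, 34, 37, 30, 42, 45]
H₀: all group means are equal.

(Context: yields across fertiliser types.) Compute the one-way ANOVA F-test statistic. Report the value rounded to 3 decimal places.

test statistic = 14.451

Group means [48.17, 34.27, 37.33], grand mean 38.414
SSB = Σnᵢ(x̄ᵢ−x̄)² = 773.353; SSW = ΣΣ(x−x̄ᵢ)² = 695.682
MSB = 773.353/2 = 386.6763; MSW = 695.682/26 = 26.7570
F = MSB/MSW = 14.4514
df = (2, 26)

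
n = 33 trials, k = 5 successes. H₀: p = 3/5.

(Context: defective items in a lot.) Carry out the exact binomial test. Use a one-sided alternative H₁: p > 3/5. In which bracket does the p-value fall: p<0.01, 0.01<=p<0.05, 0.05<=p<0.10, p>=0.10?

Exact binomial: n=33, k=5, p₀=3/5=0.6000
P(X≥5) from Σ C(n,i)·p₀^i·(1−p₀)^(n−i)
p-value (one-sided, H₁ greater) = 1.00000
→ bracket: p>=0.10

p-value bracket: p>=0.10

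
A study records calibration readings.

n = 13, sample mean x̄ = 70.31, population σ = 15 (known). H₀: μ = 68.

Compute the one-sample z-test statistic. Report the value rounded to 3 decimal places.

SE = σ/√n = 15/√13 = 4.1603
z = (x̄−μ₀)/SE = (70.31−68)/4.1603 = 0.5553

test statistic = 0.555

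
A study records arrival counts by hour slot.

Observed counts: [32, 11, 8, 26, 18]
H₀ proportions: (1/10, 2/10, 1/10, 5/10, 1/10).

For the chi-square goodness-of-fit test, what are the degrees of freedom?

df = k − 1 = 5 − 1 = 4

degrees of freedom = 4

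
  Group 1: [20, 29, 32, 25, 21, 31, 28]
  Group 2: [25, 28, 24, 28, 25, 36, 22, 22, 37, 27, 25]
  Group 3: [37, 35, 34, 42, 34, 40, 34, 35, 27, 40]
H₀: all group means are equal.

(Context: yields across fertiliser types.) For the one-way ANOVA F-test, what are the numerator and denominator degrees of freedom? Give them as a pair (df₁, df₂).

k = 3 groups, N = 28 total
df = (k−1, N−k) = (3−1, 28−3) = (2, 25)

degrees of freedom = [2, 25]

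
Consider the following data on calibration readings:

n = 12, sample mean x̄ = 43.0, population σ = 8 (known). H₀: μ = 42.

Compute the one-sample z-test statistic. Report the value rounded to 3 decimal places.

SE = σ/√n = 8/√12 = 2.3094
z = (x̄−μ₀)/SE = (43.0−42)/2.3094 = 0.4330

test statistic = 0.433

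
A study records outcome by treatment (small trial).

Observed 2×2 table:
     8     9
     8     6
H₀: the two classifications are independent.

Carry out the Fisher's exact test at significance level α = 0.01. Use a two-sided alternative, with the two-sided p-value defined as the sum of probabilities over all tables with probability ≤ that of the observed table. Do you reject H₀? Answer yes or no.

reject H₀: no

Margins: r₁=17, r₂=14, c₁=16, c₂=15, n=31
p_obs = C(17,8)·C(14,8)/C(31,16); sum pmf over tables with pmf ≤ p_obs
p-value (two-sided) = 0.72239
At α=0.01: p ≥ α → fail to reject H₀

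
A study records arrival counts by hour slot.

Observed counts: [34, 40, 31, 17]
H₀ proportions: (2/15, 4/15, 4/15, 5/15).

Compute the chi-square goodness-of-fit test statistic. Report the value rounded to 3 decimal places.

n = 122; E_i = n·p_i = [16.27, 32.53, 32.53, 40.67]
χ² = (34−16.27)²/16.27 + (40−32.53)²/32.53 + (31−32.53)²/32.53 + (17−40.67)²/40.67 = 34.8914
df = 3

test statistic = 34.891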